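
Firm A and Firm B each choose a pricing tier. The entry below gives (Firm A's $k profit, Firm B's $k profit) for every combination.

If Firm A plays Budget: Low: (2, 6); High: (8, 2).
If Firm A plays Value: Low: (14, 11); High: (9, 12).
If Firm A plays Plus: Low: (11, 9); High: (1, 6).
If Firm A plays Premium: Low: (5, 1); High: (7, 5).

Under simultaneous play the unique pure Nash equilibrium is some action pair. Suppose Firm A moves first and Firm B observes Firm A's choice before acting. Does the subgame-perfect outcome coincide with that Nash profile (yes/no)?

Work backward from Firm B's decision.
- Budget: BR = Low, leader payoff 2.
- Value: BR = High, leader payoff 9.
- Plus: BR = Low, leader payoff 11.
- Premium: BR = High, leader payoff 7.
Firm A's induced payoffs are 2, 9, 11, 7, so Firm A commits to Plus. Subgame-perfect outcome: (Plus, Low) with payoffs (11, 9).
Now find the simultaneous Nash equilibrium.
Firm A's best replies: Low→Value; High→Value.
Firm B's best replies: Budget→Low; Value→High; Plus→Low; Premium→High.
Only (Value, High) has each player best-responding; Nash payoffs (9, 12).
Sequential outcome (Plus, Low) differs from the Nash profile (Value, High).

no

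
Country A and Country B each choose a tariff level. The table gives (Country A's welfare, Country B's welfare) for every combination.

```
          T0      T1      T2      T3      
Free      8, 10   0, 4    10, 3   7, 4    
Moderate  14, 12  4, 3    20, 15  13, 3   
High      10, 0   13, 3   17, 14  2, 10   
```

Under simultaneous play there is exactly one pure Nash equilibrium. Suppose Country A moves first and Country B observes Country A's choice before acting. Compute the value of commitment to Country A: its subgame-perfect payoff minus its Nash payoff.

0

Country B best-responds to each possible Country A move:
- Free: BR = T0, leader payoff 8.
- Moderate: BR = T2, leader payoff 20.
- High: BR = T2, leader payoff 17.
Country A's induced payoffs are 8, 20, 17, so Country A commits to Moderate. Subgame-perfect outcome: (Moderate, T2) with payoffs (20, 15).
Under simultaneous play:
Country A's best replies: T0→Moderate; T1→High; T2→Moderate; T3→Moderate.
Country B's best replies: Free→T0; Moderate→T2; High→T2.
The unique mutual best reply is (Moderate, T2), giving (20, 15).
Country A's commitment gain: 20 − 20 = 0.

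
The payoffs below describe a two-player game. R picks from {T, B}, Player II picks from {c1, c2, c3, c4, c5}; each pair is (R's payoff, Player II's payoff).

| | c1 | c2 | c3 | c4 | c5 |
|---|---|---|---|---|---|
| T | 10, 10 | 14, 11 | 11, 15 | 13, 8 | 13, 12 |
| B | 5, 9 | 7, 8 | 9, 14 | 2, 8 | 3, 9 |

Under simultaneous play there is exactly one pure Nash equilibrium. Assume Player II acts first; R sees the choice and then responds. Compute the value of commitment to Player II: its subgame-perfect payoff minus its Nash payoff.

0

R best-responds to each possible Player II move:
- c1: R compares 10, 5 and picks T; Player II would get 10.
- c2: R compares 14, 7 and picks T; Player II would get 11.
- c3: R compares 11, 9 and picks T; Player II would get 15.
- c4: R compares 13, 2 and picks T; Player II would get 8.
- c5: R compares 13, 3 and picks T; Player II would get 12.
Player II's induced payoffs are 10, 11, 15, 8, 12, so Player II commits to c3. Subgame-perfect outcome: (T, c3) with payoffs (11, 15).
Now find the simultaneous Nash equilibrium.
R's best replies: c1→T; c2→T; c3→T; c4→T; c5→T.
Player II's best replies: T→c3; B→c3.
Only (T, c3) has each player best-responding; Nash payoffs (11, 15).
Player II's commitment gain: 15 − 15 = 0.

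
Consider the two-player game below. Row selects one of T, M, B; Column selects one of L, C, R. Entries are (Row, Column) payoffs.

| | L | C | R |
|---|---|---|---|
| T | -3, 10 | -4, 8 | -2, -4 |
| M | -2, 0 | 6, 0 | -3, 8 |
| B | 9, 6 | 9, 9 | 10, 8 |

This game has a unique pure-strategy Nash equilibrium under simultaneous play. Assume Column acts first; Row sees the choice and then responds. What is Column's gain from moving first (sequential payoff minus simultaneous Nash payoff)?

0

Solve by backward induction (Column leads).
- L → Row plays B (best of -3, -2, 9); Column gets 6.
- C → Row plays B (best of -4, 6, 9); Column gets 9.
- R → Row plays B (best of -2, -3, 10); Column gets 8.
Among 6, 9, 8, the best is 9 at C. Subgame-perfect outcome: (B, C) with payoffs (9, 9).
Now find the simultaneous Nash equilibrium.
Row's best replies: L→B; C→B; R→B.
Column's best replies: T→L; M→R; B→C.
The unique mutual best reply is (B, C), giving (9, 9).
Column's commitment gain: 9 − 9 = 0.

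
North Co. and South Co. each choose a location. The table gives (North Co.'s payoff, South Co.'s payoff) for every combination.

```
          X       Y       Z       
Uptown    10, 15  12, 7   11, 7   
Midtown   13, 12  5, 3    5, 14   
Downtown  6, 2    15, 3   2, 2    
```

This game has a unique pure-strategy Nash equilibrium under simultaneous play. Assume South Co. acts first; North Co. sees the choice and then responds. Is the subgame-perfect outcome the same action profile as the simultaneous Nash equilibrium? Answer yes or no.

Work backward from North Co.'s decision.
- X → North Co. plays Midtown (best of 10, 13, 6); South Co. gets 12.
- Y → North Co. plays Downtown (best of 12, 5, 15); South Co. gets 3.
- Z → North Co. plays Uptown (best of 11, 5, 2); South Co. gets 7.
Maximizing over 12, 3, 7, South Co. chooses X. Subgame-perfect outcome: (Midtown, X) with payoffs (13, 12).
Now find the simultaneous Nash equilibrium.
North Co.'s best replies: X→Midtown; Y→Downtown; Z→Uptown.
South Co.'s best replies: Uptown→X; Midtown→Z; Downtown→Y.
Only (Downtown, Y) has each player best-responding; Nash payoffs (15, 3).
Sequential outcome (Midtown, X) differs from the Nash profile (Downtown, Y).

no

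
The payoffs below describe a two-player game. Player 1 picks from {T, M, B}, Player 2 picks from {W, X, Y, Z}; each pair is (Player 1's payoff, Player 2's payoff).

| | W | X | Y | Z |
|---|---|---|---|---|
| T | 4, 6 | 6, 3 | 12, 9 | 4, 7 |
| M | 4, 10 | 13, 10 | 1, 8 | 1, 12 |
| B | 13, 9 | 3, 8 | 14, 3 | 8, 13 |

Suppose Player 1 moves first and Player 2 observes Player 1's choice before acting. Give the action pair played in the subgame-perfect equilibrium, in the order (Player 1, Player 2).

(T, Y)

Solve by backward induction (Player 1 leads).
- T → Player 2 plays Y (best of 6, 3, 9, 7); Player 1 gets 12.
- M → Player 2 plays Z (best of 10, 10, 8, 12); Player 1 gets 1.
- B → Player 2 plays Z (best of 9, 8, 3, 13); Player 1 gets 8.
Maximizing over 12, 1, 8, Player 1 chooses T. Subgame-perfect outcome: (T, Y) with payoffs (12, 9).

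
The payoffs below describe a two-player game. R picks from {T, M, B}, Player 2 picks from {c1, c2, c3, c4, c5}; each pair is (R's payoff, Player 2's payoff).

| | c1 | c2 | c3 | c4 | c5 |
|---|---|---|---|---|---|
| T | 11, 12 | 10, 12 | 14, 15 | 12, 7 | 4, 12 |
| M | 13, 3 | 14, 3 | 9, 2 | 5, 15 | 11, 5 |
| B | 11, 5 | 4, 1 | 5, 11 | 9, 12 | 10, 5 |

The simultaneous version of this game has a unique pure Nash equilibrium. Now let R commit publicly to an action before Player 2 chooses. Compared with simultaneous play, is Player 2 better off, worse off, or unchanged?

Solve by backward induction (R leads).
- T: Player 2 compares 12, 12, 15, 7, 12 and picks c3; R would get 14.
- M: Player 2 compares 3, 3, 2, 15, 5 and picks c4; R would get 5.
- B: Player 2 compares 5, 1, 11, 12, 5 and picks c4; R would get 9.
Maximizing over 14, 5, 9, R chooses T. Subgame-perfect outcome: (T, c3) with payoffs (14, 15).
Now find the simultaneous Nash equilibrium.
R's best replies: c1→M; c2→M; c3→T; c4→T; c5→M.
Player 2's best replies: T→c3; M→c4; B→c4.
Only (T, c3) has each player best-responding; Nash payoffs (14, 15).
Player 2 earns 15 sequentially versus 15 at the Nash outcome: unchanged.

unchanged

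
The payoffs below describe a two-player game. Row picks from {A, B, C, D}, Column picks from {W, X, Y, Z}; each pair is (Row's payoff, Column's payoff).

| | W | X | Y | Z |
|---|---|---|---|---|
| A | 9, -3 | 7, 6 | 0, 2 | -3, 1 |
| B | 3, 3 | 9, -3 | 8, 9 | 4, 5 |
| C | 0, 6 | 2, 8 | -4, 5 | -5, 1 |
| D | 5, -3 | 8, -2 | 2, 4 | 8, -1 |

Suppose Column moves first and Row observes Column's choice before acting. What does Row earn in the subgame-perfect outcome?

8

Solve by backward induction (Column leads).
- W: BR = A, leader payoff -3.
- X: BR = B, leader payoff -3.
- Y: BR = B, leader payoff 9.
- Z: BR = D, leader payoff -1.
Maximizing over -3, -3, 9, -1, Column chooses Y. Subgame-perfect outcome: (B, Y) with payoffs (8, 9).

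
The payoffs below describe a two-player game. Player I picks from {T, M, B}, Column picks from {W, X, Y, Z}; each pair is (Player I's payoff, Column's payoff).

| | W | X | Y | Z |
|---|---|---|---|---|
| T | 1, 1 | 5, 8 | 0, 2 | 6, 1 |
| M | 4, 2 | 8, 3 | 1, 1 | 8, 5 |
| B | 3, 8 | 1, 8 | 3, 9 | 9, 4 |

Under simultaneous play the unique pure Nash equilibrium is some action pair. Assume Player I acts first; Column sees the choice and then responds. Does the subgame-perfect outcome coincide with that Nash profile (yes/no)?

no

Work backward from Column's decision.
- T: BR = X, leader payoff 5.
- M: BR = Z, leader payoff 8.
- B: BR = Y, leader payoff 3.
Among 5, 8, 3, the best is 8 at M. Subgame-perfect outcome: (M, Z) with payoffs (8, 5).
Under simultaneous play:
Player I's best replies: W→M; X→M; Y→B; Z→B.
Column's best replies: T→X; M→Z; B→Y.
The unique mutual best reply is (B, Y), giving (3, 9).
Sequential outcome (M, Z) differs from the Nash profile (B, Y).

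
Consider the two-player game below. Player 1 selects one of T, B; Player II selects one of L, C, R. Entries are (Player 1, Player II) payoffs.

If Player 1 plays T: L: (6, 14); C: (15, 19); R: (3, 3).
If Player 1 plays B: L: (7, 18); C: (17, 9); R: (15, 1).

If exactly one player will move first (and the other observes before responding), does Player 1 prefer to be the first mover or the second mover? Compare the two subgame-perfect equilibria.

first

If Player 1 leads: Player II's best replies are T→C, B→L; Player 1's induced payoffs 15, 7; outcome (T, C), payoffs (15, 19).
If Player II leads: Player 1's best replies are L→B, C→B, R→B; Player II's induced payoffs 18, 9, 1; outcome (B, L), payoffs (7, 18).
Player 1 gets 15 moving first and 7 moving second, so Player 1 prefers to move first.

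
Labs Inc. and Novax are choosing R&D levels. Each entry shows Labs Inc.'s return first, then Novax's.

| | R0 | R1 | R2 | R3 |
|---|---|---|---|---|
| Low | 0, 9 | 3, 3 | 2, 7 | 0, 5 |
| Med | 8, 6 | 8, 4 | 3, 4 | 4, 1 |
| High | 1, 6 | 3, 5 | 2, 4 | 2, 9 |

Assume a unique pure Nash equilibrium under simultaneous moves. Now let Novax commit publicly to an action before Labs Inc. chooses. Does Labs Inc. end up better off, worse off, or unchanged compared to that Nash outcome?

unchanged

Backward induction with Novax moving first.
- R0 → Labs Inc. plays Med (best of 0, 8, 1); Novax gets 6.
- R1 → Labs Inc. plays Med (best of 3, 8, 3); Novax gets 4.
- R2 → Labs Inc. plays Med (best of 2, 3, 2); Novax gets 4.
- R3 → Labs Inc. plays Med (best of 0, 4, 2); Novax gets 1.
Novax's induced payoffs are 6, 4, 4, 1, so Novax commits to R0. Subgame-perfect outcome: (Med, R0) with payoffs (8, 6).
Under simultaneous play:
Labs Inc.'s best replies: R0→Med; R1→Med; R2→Med; R3→Med.
Novax's best replies: Low→R0; Med→R0; High→R3.
The unique mutual best reply is (Med, R0), giving (8, 6).
Labs Inc. earns 8 sequentially versus 8 at the Nash outcome: unchanged.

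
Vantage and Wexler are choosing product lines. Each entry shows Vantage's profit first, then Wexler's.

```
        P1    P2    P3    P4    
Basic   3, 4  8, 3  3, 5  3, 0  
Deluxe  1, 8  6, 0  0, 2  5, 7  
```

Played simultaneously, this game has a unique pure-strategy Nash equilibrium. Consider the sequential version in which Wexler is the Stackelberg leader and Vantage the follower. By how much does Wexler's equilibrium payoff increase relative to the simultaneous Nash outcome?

Vantage best-responds to each possible Wexler move:
- P1 → Vantage plays Basic (best of 3, 1); Wexler gets 4.
- P2 → Vantage plays Basic (best of 8, 6); Wexler gets 3.
- P3 → Vantage plays Basic (best of 3, 0); Wexler gets 5.
- P4 → Vantage plays Deluxe (best of 3, 5); Wexler gets 7.
Wexler's induced payoffs are 4, 3, 5, 7, so Wexler commits to P4. Subgame-perfect outcome: (Deluxe, P4) with payoffs (5, 7).
Under simultaneous play:
Vantage's best replies: P1→Basic; P2→Basic; P3→Basic; P4→Deluxe.
Wexler's best replies: Basic→P3; Deluxe→P1.
Only (Basic, P3) has each player best-responding; Nash payoffs (3, 5).
Wexler's commitment gain: 7 − 5 = 2.

2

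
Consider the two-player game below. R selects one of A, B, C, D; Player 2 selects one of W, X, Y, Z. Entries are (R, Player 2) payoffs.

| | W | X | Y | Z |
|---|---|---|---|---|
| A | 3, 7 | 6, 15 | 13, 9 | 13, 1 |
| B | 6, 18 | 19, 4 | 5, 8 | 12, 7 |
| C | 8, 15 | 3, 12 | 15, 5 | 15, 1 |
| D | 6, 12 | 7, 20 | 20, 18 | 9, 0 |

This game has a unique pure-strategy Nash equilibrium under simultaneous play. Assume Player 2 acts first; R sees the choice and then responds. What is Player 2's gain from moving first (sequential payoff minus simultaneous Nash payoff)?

3

R best-responds to each possible Player 2 move:
- W: BR = C, leader payoff 15.
- X: BR = B, leader payoff 4.
- Y: BR = D, leader payoff 18.
- Z: BR = C, leader payoff 1.
Maximizing over 15, 4, 18, 1, Player 2 chooses Y. Subgame-perfect outcome: (D, Y) with payoffs (20, 18).
For the simultaneous game, intersect best replies.
R's best replies: W→C; X→B; Y→D; Z→C.
Player 2's best replies: A→X; B→W; C→W; D→X.
Only (C, W) has each player best-responding; Nash payoffs (8, 15).
Player 2's commitment gain: 18 − 15 = 3.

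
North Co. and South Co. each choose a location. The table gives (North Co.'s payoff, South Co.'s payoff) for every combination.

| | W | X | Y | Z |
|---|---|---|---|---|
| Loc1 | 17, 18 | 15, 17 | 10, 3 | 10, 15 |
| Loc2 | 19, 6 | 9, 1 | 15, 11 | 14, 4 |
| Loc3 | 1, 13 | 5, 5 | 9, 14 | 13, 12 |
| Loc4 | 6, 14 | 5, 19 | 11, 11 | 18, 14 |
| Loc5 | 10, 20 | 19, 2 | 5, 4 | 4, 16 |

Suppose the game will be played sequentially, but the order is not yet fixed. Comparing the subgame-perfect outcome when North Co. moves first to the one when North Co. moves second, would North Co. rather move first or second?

If North Co. leads: South Co.'s best replies are Loc1→W, Loc2→Y, Loc3→Y, Loc4→X, Loc5→W; North Co.'s induced payoffs 17, 15, 9, 5, 10; outcome (Loc1, W), payoffs (17, 18).
If South Co. leads: North Co.'s best replies are W→Loc2, X→Loc5, Y→Loc2, Z→Loc4; South Co.'s induced payoffs 6, 2, 11, 14; outcome (Loc4, Z), payoffs (18, 14).
North Co. gets 17 moving first and 18 moving second, so North Co. prefers to move second.

second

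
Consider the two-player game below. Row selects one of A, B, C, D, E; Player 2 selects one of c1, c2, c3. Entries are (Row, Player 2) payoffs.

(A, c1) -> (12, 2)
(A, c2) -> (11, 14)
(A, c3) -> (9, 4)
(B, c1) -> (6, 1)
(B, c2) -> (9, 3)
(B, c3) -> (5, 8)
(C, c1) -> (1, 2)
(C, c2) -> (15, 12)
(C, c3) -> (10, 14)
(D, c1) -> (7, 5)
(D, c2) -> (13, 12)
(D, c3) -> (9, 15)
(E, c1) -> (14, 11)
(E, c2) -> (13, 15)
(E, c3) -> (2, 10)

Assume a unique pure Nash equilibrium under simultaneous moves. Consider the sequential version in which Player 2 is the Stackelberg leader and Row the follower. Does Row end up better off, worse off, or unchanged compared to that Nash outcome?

unchanged

Solve by backward induction (Player 2 leads).
- c1 → Row plays E (best of 12, 6, 1, 7, 14); Player 2 gets 11.
- c2 → Row plays C (best of 11, 9, 15, 13, 13); Player 2 gets 12.
- c3 → Row plays C (best of 9, 5, 10, 9, 2); Player 2 gets 14.
Player 2's induced payoffs are 11, 12, 14, so Player 2 commits to c3. Subgame-perfect outcome: (C, c3) with payoffs (10, 14).
For the simultaneous game, intersect best replies.
Row's best replies: c1→E; c2→C; c3→C.
Player 2's best replies: A→c2; B→c3; C→c3; D→c3; E→c2.
Only (C, c3) has each player best-responding; Nash payoffs (10, 14).
Row earns 10 sequentially versus 10 at the Nash outcome: unchanged.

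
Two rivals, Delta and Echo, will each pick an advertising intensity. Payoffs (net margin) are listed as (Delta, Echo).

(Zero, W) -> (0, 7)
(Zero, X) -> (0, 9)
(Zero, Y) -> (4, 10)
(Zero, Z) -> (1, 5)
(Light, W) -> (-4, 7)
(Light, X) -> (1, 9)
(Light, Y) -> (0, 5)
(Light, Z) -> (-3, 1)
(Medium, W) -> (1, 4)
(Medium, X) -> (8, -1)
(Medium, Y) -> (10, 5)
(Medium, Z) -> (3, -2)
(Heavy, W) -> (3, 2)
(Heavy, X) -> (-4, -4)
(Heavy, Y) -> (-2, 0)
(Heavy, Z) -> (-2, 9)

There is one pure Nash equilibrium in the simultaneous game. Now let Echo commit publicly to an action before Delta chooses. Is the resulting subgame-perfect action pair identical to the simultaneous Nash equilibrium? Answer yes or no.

Delta best-responds to each possible Echo move:
- W → Delta plays Heavy (best of 0, -4, 1, 3); Echo gets 2.
- X → Delta plays Medium (best of 0, 1, 8, -4); Echo gets -1.
- Y → Delta plays Medium (best of 4, 0, 10, -2); Echo gets 5.
- Z → Delta plays Medium (best of 1, -3, 3, -2); Echo gets -2.
Echo's induced payoffs are 2, -1, 5, -2, so Echo commits to Y. Subgame-perfect outcome: (Medium, Y) with payoffs (10, 5).
For the simultaneous game, intersect best replies.
Delta's best replies: W→Heavy; X→Medium; Y→Medium; Z→Medium.
Echo's best replies: Zero→Y; Light→X; Medium→Y; Heavy→Z.
Only (Medium, Y) has each player best-responding; Nash payoffs (10, 5).
Sequential outcome (Medium, Y) coincides with the Nash profile (Medium, Y).

yes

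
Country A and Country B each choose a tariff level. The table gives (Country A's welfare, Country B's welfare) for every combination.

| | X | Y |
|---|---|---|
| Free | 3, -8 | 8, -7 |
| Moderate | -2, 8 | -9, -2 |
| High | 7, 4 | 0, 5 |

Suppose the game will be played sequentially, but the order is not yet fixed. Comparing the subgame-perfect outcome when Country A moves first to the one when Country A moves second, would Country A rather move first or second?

If Country A leads: Country B's best replies are Free→Y, Moderate→X, High→Y; Country A's induced payoffs 8, -2, 0; outcome (Free, Y), payoffs (8, -7).
If Country B leads: Country A's best replies are X→High, Y→Free; Country B's induced payoffs 4, -7; outcome (High, X), payoffs (7, 4).
Country A gets 8 moving first and 7 moving second, so Country A prefers to move first.

first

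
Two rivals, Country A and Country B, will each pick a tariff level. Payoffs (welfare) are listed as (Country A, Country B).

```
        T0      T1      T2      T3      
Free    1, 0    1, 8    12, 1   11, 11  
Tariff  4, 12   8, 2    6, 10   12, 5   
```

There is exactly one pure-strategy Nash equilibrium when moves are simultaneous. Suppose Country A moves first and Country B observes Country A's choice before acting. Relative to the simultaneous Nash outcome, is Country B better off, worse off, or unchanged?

worse off

Solve by backward induction (Country A leads).
- Free → Country B plays T3 (best of 0, 8, 1, 11); Country A gets 11.
- Tariff → Country B plays T0 (best of 12, 2, 10, 5); Country A gets 4.
Among 11, 4, the best is 11 at Free. Subgame-perfect outcome: (Free, T3) with payoffs (11, 11).
Under simultaneous play:
Country A's best replies: T0→Tariff; T1→Tariff; T2→Free; T3→Tariff.
Country B's best replies: Free→T3; Tariff→T0.
Only (Tariff, T0) has each player best-responding; Nash payoffs (4, 12).
Country B earns 11 sequentially versus 12 at the Nash outcome: worse off.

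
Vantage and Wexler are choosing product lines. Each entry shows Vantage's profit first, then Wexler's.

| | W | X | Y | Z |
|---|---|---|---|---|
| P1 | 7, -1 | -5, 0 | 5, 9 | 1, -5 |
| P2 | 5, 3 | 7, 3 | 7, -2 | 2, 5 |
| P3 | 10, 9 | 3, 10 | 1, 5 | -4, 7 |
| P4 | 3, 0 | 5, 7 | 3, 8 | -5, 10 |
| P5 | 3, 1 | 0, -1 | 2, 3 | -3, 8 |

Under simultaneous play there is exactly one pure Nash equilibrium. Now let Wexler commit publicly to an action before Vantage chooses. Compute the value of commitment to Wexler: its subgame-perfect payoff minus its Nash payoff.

Solve by backward induction (Wexler leads).
- W: BR = P3, leader payoff 9.
- X: BR = P2, leader payoff 3.
- Y: BR = P2, leader payoff -2.
- Z: BR = P2, leader payoff 5.
Maximizing over 9, 3, -2, 5, Wexler chooses W. Subgame-perfect outcome: (P3, W) with payoffs (10, 9).
Under simultaneous play:
Vantage's best replies: W→P3; X→P2; Y→P2; Z→P2.
Wexler's best replies: P1→Y; P2→Z; P3→X; P4→Z; P5→Z.
Only (P2, Z) has each player best-responding; Nash payoffs (2, 5).
Wexler's commitment gain: 9 − 5 = 4.

4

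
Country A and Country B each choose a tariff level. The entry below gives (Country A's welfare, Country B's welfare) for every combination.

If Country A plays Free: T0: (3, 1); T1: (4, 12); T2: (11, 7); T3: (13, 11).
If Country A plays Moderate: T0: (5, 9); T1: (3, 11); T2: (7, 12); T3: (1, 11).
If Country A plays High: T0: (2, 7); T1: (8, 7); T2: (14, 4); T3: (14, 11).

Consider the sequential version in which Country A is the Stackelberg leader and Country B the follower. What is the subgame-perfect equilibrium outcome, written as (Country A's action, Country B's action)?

(High, T3)

Solve by backward induction (Country A leads).
- Free: BR = T1, leader payoff 4.
- Moderate: BR = T2, leader payoff 7.
- High: BR = T3, leader payoff 14.
Country A's induced payoffs are 4, 7, 14, so Country A commits to High. Subgame-perfect outcome: (High, T3) with payoffs (14, 11).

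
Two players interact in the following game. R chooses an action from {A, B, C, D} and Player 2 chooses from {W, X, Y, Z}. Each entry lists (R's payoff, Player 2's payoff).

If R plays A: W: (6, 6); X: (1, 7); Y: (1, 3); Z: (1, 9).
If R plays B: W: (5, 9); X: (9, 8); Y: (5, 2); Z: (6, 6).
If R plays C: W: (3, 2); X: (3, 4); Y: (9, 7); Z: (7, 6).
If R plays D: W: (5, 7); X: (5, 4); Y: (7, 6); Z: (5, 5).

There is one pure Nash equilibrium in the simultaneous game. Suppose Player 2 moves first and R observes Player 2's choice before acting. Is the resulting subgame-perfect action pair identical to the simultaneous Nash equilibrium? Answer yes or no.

no

Work backward from R's decision.
- W: BR = A, leader payoff 6.
- X: BR = B, leader payoff 8.
- Y: BR = C, leader payoff 7.
- Z: BR = C, leader payoff 6.
Maximizing over 6, 8, 7, 6, Player 2 chooses X. Subgame-perfect outcome: (B, X) with payoffs (9, 8).
Under simultaneous play:
R's best replies: W→A; X→B; Y→C; Z→C.
Player 2's best replies: A→Z; B→W; C→Y; D→W.
Only (C, Y) has each player best-responding; Nash payoffs (9, 7).
Sequential outcome (B, X) differs from the Nash profile (C, Y).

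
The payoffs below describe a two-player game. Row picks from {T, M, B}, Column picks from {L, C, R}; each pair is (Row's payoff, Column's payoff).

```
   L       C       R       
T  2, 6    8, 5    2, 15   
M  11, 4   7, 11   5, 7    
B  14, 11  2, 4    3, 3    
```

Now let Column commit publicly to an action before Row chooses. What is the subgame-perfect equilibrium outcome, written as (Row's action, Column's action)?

Backward induction with Column moving first.
- L: Row compares 2, 11, 14 and picks B; Column would get 11.
- C: Row compares 8, 7, 2 and picks T; Column would get 5.
- R: Row compares 2, 5, 3 and picks M; Column would get 7.
Among 11, 5, 7, the best is 11 at L. Subgame-perfect outcome: (B, L) with payoffs (14, 11).

(B, L)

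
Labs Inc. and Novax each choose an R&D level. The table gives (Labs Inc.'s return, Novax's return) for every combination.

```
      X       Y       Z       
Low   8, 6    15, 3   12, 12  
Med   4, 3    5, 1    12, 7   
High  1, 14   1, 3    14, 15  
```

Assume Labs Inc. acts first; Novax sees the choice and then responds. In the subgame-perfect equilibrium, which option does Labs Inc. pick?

Novax best-responds to each possible Labs Inc. move:
- Low → Novax plays Z (best of 6, 3, 12); Labs Inc. gets 12.
- Med → Novax plays Z (best of 3, 1, 7); Labs Inc. gets 12.
- High → Novax plays Z (best of 14, 3, 15); Labs Inc. gets 14.
Labs Inc.'s induced payoffs are 12, 12, 14, so Labs Inc. commits to High. Subgame-perfect outcome: (High, Z) with payoffs (14, 15).

High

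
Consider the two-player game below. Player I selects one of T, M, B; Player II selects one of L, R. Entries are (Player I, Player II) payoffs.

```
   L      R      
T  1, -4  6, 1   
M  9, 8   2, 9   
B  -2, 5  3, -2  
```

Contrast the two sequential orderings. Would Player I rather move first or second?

second

If Player I leads: Player II's best replies are T→R, M→R, B→L; Player I's induced payoffs 6, 2, -2; outcome (T, R), payoffs (6, 1).
If Player II leads: Player I's best replies are L→M, R→T; Player II's induced payoffs 8, 1; outcome (M, L), payoffs (9, 8).
Player I gets 6 moving first and 9 moving second, so Player I prefers to move second.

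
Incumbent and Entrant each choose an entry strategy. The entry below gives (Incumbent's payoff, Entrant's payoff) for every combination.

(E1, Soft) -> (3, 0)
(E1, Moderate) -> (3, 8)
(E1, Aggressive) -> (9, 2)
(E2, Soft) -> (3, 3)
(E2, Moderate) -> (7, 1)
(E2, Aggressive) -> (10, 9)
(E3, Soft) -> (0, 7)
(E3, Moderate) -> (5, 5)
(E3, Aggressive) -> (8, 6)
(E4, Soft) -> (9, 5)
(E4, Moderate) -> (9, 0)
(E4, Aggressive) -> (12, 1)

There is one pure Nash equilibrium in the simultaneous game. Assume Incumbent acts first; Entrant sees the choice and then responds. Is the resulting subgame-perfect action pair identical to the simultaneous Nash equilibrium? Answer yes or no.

Entrant best-responds to each possible Incumbent move:
- E1 → Entrant plays Moderate (best of 0, 8, 2); Incumbent gets 3.
- E2 → Entrant plays Aggressive (best of 3, 1, 9); Incumbent gets 10.
- E3 → Entrant plays Soft (best of 7, 5, 6); Incumbent gets 0.
- E4 → Entrant plays Soft (best of 5, 0, 1); Incumbent gets 9.
Incumbent's induced payoffs are 3, 10, 0, 9, so Incumbent commits to E2. Subgame-perfect outcome: (E2, Aggressive) with payoffs (10, 9).
Under simultaneous play:
Incumbent's best replies: Soft→E4; Moderate→E4; Aggressive→E4.
Entrant's best replies: E1→Moderate; E2→Aggressive; E3→Soft; E4→Soft.
Only (E4, Soft) has each player best-responding; Nash payoffs (9, 5).
Sequential outcome (E2, Aggressive) differs from the Nash profile (E4, Soft).

no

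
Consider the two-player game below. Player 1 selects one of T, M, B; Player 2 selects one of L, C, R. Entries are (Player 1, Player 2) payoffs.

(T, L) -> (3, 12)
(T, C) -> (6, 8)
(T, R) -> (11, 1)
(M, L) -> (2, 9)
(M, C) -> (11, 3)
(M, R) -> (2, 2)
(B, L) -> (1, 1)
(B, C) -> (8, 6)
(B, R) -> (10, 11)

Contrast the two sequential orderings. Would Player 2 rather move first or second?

first

If Player 1 leads: Player 2's best replies are T→L, M→L, B→R; Player 1's induced payoffs 3, 2, 10; outcome (B, R), payoffs (10, 11).
If Player 2 leads: Player 1's best replies are L→T, C→M, R→T; Player 2's induced payoffs 12, 3, 1; outcome (T, L), payoffs (3, 12).
Player 2 gets 12 moving first and 11 moving second, so Player 2 prefers to move first.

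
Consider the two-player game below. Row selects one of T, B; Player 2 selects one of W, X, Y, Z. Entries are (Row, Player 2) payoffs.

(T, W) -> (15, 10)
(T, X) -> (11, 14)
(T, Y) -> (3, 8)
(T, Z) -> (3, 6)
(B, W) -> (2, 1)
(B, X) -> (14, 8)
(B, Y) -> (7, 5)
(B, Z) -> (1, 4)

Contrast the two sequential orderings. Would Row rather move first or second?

second

If Row leads: Player 2's best replies are T→X, B→X; Row's induced payoffs 11, 14; outcome (B, X), payoffs (14, 8).
If Player 2 leads: Row's best replies are W→T, X→B, Y→B, Z→T; Player 2's induced payoffs 10, 8, 5, 6; outcome (T, W), payoffs (15, 10).
Row gets 14 moving first and 15 moving second, so Row prefers to move second.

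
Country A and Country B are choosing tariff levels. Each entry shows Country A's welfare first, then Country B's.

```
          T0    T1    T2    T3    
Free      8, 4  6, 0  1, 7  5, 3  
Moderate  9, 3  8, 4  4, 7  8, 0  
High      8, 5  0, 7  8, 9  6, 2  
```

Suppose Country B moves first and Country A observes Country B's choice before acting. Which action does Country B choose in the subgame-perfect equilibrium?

Solve by backward induction (Country B leads).
- T0: BR = Moderate, leader payoff 3.
- T1: BR = Moderate, leader payoff 4.
- T2: BR = High, leader payoff 9.
- T3: BR = Moderate, leader payoff 0.
Among 3, 4, 9, 0, the best is 9 at T2. Subgame-perfect outcome: (High, T2) with payoffs (8, 9).

T2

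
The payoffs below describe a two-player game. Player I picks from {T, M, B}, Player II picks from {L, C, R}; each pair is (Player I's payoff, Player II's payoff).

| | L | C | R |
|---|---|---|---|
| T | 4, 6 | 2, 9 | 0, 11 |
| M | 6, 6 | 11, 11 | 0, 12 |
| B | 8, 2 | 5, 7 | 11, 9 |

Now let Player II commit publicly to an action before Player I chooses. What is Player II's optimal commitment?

Player I best-responds to each possible Player II move:
- L: Player I compares 4, 6, 8 and picks B; Player II would get 2.
- C: Player I compares 2, 11, 5 and picks M; Player II would get 11.
- R: Player I compares 0, 0, 11 and picks B; Player II would get 9.
Maximizing over 2, 11, 9, Player II chooses C. Subgame-perfect outcome: (M, C) with payoffs (11, 11).

C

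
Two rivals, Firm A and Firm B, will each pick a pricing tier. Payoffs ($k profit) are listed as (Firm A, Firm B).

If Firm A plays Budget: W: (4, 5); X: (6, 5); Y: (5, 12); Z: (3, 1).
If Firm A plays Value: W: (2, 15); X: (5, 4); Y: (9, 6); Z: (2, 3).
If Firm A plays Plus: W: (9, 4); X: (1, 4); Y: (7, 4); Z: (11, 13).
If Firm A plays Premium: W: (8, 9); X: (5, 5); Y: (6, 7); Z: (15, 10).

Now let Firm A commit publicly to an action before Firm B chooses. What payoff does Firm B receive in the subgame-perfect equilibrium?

Firm B best-responds to each possible Firm A move:
- Budget: Firm B compares 5, 5, 12, 1 and picks Y; Firm A would get 5.
- Value: Firm B compares 15, 4, 6, 3 and picks W; Firm A would get 2.
- Plus: Firm B compares 4, 4, 4, 13 and picks Z; Firm A would get 11.
- Premium: Firm B compares 9, 5, 7, 10 and picks Z; Firm A would get 15.
Among 5, 2, 11, 15, the best is 15 at Premium. Subgame-perfect outcome: (Premium, Z) with payoffs (15, 10).

10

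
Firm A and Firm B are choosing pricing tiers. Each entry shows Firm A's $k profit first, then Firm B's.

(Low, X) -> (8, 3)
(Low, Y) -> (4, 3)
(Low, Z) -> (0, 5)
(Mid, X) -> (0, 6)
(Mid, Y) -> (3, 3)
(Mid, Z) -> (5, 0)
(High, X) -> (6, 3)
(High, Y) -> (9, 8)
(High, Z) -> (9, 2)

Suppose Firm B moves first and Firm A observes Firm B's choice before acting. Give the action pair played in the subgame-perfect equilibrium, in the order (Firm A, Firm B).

(High, Y)

Work backward from Firm A's decision.
- X → Firm A plays Low (best of 8, 0, 6); Firm B gets 3.
- Y → Firm A plays High (best of 4, 3, 9); Firm B gets 8.
- Z → Firm A plays High (best of 0, 5, 9); Firm B gets 2.
Among 3, 8, 2, the best is 8 at Y. Subgame-perfect outcome: (High, Y) with payoffs (9, 8).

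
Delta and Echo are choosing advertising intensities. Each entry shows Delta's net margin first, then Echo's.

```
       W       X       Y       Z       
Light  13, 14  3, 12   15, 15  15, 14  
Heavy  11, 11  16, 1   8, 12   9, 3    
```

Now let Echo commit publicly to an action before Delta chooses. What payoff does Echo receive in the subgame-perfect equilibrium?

Backward induction with Echo moving first.
- W → Delta plays Light (best of 13, 11); Echo gets 14.
- X → Delta plays Heavy (best of 3, 16); Echo gets 1.
- Y → Delta plays Light (best of 15, 8); Echo gets 15.
- Z → Delta plays Light (best of 15, 9); Echo gets 14.
Among 14, 1, 15, 14, the best is 15 at Y. Subgame-perfect outcome: (Light, Y) with payoffs (15, 15).

15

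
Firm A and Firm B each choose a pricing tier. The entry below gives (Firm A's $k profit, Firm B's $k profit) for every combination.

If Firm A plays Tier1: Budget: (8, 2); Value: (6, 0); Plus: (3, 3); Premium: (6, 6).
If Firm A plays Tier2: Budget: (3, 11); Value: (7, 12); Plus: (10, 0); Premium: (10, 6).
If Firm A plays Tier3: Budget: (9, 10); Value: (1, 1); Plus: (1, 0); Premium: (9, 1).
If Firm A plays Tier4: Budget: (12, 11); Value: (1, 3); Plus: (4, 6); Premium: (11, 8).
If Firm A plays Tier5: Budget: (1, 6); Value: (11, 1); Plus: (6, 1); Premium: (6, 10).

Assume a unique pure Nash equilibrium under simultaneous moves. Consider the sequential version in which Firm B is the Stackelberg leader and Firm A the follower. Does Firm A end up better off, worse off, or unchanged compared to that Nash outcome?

Work backward from Firm A's decision.
- Budget → Firm A plays Tier4 (best of 8, 3, 9, 12, 1); Firm B gets 11.
- Value → Firm A plays Tier5 (best of 6, 7, 1, 1, 11); Firm B gets 1.
- Plus → Firm A plays Tier2 (best of 3, 10, 1, 4, 6); Firm B gets 0.
- Premium → Firm A plays Tier4 (best of 6, 10, 9, 11, 6); Firm B gets 8.
Maximizing over 11, 1, 0, 8, Firm B chooses Budget. Subgame-perfect outcome: (Tier4, Budget) with payoffs (12, 11).
Now find the simultaneous Nash equilibrium.
Firm A's best replies: Budget→Tier4; Value→Tier5; Plus→Tier2; Premium→Tier4.
Firm B's best replies: Tier1→Premium; Tier2→Value; Tier3→Budget; Tier4→Budget; Tier5→Premium.
The unique mutual best reply is (Tier4, Budget), giving (12, 11).
Firm A earns 12 sequentially versus 12 at the Nash outcome: unchanged.

unchanged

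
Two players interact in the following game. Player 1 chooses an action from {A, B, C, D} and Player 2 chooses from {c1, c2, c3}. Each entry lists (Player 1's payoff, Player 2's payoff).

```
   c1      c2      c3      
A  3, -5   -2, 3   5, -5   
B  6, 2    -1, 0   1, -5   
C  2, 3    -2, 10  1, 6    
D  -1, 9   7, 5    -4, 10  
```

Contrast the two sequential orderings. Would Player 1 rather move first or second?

If Player 1 leads: Player 2's best replies are A→c2, B→c1, C→c2, D→c3; Player 1's induced payoffs -2, 6, -2, -4; outcome (B, c1), payoffs (6, 2).
If Player 2 leads: Player 1's best replies are c1→B, c2→D, c3→A; Player 2's induced payoffs 2, 5, -5; outcome (D, c2), payoffs (7, 5).
Player 1 gets 6 moving first and 7 moving second, so Player 1 prefers to move second.

second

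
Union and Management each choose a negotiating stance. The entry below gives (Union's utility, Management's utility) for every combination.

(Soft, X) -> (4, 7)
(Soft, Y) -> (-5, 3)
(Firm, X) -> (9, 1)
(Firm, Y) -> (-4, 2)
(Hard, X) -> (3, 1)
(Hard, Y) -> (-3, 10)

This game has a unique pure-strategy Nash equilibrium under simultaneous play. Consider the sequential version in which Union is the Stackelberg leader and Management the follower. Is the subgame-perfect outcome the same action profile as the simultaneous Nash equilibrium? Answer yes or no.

Backward induction with Union moving first.
- Soft: Management compares 7, 3 and picks X; Union would get 4.
- Firm: Management compares 1, 2 and picks Y; Union would get -4.
- Hard: Management compares 1, 10 and picks Y; Union would get -3.
Among 4, -4, -3, the best is 4 at Soft. Subgame-perfect outcome: (Soft, X) with payoffs (4, 7).
Under simultaneous play:
Union's best replies: X→Firm; Y→Hard.
Management's best replies: Soft→X; Firm→Y; Hard→Y.
Only (Hard, Y) has each player best-responding; Nash payoffs (-3, 10).
Sequential outcome (Soft, X) differs from the Nash profile (Hard, Y).

no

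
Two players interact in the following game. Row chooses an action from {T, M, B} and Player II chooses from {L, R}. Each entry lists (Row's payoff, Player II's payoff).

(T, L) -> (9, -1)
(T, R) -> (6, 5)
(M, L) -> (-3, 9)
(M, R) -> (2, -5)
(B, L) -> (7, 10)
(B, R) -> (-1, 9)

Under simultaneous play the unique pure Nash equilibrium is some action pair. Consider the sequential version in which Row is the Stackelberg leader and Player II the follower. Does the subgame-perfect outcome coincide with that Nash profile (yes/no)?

Work backward from Player II's decision.
- T: BR = R, leader payoff 6.
- M: BR = L, leader payoff -3.
- B: BR = L, leader payoff 7.
Row's induced payoffs are 6, -3, 7, so Row commits to B. Subgame-perfect outcome: (B, L) with payoffs (7, 10).
For the simultaneous game, intersect best replies.
Row's best replies: L→T; R→T.
Player II's best replies: T→R; M→L; B→L.
Only (T, R) has each player best-responding; Nash payoffs (6, 5).
Sequential outcome (B, L) differs from the Nash profile (T, R).

no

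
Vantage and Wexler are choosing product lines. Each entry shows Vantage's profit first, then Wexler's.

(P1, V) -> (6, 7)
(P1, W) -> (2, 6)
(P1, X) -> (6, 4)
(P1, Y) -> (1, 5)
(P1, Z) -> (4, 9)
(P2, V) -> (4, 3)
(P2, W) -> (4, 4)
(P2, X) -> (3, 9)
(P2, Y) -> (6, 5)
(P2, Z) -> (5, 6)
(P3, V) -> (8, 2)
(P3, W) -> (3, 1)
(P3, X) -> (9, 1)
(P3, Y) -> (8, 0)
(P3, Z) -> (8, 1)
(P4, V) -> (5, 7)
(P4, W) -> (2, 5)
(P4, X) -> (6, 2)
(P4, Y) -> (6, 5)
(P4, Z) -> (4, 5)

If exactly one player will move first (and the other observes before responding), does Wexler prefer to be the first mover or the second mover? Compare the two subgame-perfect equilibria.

first

If Vantage leads: Wexler's best replies are P1→Z, P2→X, P3→V, P4→V; Vantage's induced payoffs 4, 3, 8, 5; outcome (P3, V), payoffs (8, 2).
If Wexler leads: Vantage's best replies are V→P3, W→P2, X→P3, Y→P3, Z→P3; Wexler's induced payoffs 2, 4, 1, 0, 1; outcome (P2, W), payoffs (4, 4).
Wexler gets 4 moving first and 2 moving second, so Wexler prefers to move first.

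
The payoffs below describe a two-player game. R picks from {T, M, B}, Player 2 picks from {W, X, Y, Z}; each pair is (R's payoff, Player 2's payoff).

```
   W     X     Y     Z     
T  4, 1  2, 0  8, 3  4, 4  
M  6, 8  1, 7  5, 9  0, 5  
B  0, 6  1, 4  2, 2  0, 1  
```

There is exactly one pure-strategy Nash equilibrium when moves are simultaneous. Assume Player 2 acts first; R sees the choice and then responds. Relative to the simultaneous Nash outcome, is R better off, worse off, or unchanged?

better off

Work backward from R's decision.
- W: R compares 4, 6, 0 and picks M; Player 2 would get 8.
- X: R compares 2, 1, 1 and picks T; Player 2 would get 0.
- Y: R compares 8, 5, 2 and picks T; Player 2 would get 3.
- Z: R compares 4, 0, 0 and picks T; Player 2 would get 4.
Among 8, 0, 3, 4, the best is 8 at W. Subgame-perfect outcome: (M, W) with payoffs (6, 8).
Now find the simultaneous Nash equilibrium.
R's best replies: W→M; X→T; Y→T; Z→T.
Player 2's best replies: T→Z; M→Y; B→W.
The unique mutual best reply is (T, Z), giving (4, 4).
R earns 6 sequentially versus 4 at the Nash outcome: better off.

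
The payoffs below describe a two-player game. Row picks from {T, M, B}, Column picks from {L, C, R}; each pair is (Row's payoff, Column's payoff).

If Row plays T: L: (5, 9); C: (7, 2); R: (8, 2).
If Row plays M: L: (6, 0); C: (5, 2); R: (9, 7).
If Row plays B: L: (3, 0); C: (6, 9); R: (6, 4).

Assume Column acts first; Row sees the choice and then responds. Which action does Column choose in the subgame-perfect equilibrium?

Row best-responds to each possible Column move:
- L: BR = M, leader payoff 0.
- C: BR = T, leader payoff 2.
- R: BR = M, leader payoff 7.
Maximizing over 0, 2, 7, Column chooses R. Subgame-perfect outcome: (M, R) with payoffs (9, 7).

R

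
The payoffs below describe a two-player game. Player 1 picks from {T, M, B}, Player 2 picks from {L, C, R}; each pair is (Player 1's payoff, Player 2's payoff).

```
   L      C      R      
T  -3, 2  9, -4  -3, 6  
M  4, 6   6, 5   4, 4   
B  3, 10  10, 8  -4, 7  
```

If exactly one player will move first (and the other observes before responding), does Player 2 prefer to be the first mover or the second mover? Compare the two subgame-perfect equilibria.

If Player 1 leads: Player 2's best replies are T→R, M→L, B→L; Player 1's induced payoffs -3, 4, 3; outcome (M, L), payoffs (4, 6).
If Player 2 leads: Player 1's best replies are L→M, C→B, R→M; Player 2's induced payoffs 6, 8, 4; outcome (B, C), payoffs (10, 8).
Player 2 gets 8 moving first and 6 moving second, so Player 2 prefers to move first.

first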